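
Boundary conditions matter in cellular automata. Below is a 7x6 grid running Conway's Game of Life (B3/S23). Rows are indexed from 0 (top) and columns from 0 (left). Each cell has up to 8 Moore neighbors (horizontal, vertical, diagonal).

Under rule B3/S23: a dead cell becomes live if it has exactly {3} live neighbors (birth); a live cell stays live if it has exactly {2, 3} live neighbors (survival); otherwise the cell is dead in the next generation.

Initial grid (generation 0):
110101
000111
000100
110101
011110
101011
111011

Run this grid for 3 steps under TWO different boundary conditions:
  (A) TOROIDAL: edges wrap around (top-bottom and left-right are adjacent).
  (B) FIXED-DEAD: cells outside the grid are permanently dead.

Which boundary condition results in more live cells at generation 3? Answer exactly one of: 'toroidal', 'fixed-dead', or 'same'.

Answer: fixed-dead

Derivation:
Under TOROIDAL boundary, generation 3:
000000
000000
000001
110001
000000
000000
000000
Population = 4

Under FIXED-DEAD boundary, generation 3:
001110
000110
000000
010000
110000
011000
000000
Population = 10

Comparison: toroidal=4, fixed-dead=10 -> fixed-dead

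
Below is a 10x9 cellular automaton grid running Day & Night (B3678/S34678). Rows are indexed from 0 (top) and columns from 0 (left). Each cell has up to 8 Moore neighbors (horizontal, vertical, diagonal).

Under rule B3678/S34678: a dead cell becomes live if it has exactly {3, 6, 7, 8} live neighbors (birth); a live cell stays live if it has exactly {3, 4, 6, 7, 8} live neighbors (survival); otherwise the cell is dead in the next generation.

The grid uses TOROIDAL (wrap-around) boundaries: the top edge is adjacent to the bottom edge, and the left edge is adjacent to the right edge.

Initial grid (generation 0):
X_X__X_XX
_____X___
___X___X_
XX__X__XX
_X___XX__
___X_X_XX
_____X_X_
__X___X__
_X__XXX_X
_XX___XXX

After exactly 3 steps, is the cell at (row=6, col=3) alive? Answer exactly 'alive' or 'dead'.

Answer: alive

Derivation:
Simulating step by step:
Generation 0 (given above): 34 live cells
Generation 1: 35 live cells
X______XX
____X__X_
X___X_X__
X_X__X_XX
__X__XX__
_____XXX_
____X__XX
____X_X__
_X_X_XXX_
XXXXX__X_
Generation 2: 45 live cells
X_X_X_XX_
X____XXX_
_X_X__X__
___XXX_XX
_X__XXX__
____XX_XX
_______X_
___XX_X_X
XX_X_XXXX
XXXXXX_XX
Generation 3: 41 live cells
XXX_XXX_X
__XXXX_X_
X_X______
X__X___X_
X___XX___
____XX_X_
___X___X_
__X_X_XXX
XXX_X__XX
XX____XXX

Cell (6,3) at generation 3: 1 -> alive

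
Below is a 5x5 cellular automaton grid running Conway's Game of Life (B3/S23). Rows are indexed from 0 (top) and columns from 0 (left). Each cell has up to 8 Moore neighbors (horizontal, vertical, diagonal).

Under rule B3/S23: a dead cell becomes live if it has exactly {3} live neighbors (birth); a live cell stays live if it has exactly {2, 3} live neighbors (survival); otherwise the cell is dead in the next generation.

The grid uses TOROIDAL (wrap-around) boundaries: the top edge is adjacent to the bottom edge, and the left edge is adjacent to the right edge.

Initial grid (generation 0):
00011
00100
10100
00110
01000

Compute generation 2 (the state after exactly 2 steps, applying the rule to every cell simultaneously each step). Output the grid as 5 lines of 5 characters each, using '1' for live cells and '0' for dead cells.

Simulating step by step:
Generation 0 (given above): 8 live cells
Generation 1: 9 live cells
00110
01101
00100
00110
00001
Generation 2: 8 live cells
(generation 2 grid is the final answer)

Answer: 11101
01000
00000
00110
00001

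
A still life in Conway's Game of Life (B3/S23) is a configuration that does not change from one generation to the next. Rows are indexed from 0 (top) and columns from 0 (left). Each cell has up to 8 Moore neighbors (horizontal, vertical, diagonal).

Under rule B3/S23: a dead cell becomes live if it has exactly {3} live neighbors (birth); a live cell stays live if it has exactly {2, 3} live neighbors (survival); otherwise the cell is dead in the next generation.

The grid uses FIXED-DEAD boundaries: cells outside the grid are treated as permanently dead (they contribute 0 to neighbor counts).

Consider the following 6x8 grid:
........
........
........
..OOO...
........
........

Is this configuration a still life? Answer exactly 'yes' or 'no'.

Compute generation 1 and compare to generation 0 (given above):
Generation 1:
........
........
...O....
...O....
...O....
........
Cell (2,3) differs: gen0=0 vs gen1=1 -> NOT a still life.

Answer: no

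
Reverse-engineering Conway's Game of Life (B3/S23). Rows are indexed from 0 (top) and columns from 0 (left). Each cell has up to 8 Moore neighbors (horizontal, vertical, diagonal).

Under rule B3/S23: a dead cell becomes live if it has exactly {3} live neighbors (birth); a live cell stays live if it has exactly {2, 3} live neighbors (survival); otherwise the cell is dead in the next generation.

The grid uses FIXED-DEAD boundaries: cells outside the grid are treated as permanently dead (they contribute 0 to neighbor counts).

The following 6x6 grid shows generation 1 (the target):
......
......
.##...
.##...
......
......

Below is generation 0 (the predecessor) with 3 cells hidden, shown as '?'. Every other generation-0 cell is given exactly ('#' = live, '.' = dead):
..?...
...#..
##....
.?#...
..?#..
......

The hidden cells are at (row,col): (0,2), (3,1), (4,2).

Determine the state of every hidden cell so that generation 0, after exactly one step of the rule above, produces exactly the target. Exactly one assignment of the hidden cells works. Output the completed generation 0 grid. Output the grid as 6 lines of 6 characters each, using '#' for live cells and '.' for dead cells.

Hidden generation-0 cells (in order): (0,2), (3,1), (4,2).
A hidden cell only influences target cells in its own 3x3 neighborhood. Try each of the 2^3 = 8 assignments, step the completed generation 0 forward once under B3/S23, and compare with the target:
  (0,2)=. (3,1)=. (4,2)=. -> step reproduces the target at every cell -> ACCEPT
  (0,2)=. (3,1)=. (4,2)=# -> step gives (3,1)='.' but target has '#' -> reject
  (0,2)=. (3,1)=# (4,2)=. -> step gives (2,0)='#' but target has '.' -> reject
  (0,2)=. (3,1)=# (4,2)=# -> step gives (2,0)='#' but target has '.' -> reject
  (0,2)=# (3,1)=. (4,2)=. -> step gives (1,1)='#' but target has '.' -> reject
  (0,2)=# (3,1)=. (4,2)=# -> step gives (1,1)='#' but target has '.' -> reject
  (0,2)=# (3,1)=# (4,2)=. -> step gives (1,1)='#' but target has '.' -> reject
  (0,2)=# (3,1)=# (4,2)=# -> step gives (1,1)='#' but target has '.' -> reject
Unique solution: (0,2)=dead, (3,1)=dead, (4,2)=dead.
Check: live-neighbor counts of every cell in the completed generation 0:
001110
222010
123210
232210
012110
001110
Applying B3/S23 to generation 0 with these counts gives:
......
......
.##...
.##...
......
......
which matches the target exactly.

Answer: ......
...#..
##....
..#...
...#..
......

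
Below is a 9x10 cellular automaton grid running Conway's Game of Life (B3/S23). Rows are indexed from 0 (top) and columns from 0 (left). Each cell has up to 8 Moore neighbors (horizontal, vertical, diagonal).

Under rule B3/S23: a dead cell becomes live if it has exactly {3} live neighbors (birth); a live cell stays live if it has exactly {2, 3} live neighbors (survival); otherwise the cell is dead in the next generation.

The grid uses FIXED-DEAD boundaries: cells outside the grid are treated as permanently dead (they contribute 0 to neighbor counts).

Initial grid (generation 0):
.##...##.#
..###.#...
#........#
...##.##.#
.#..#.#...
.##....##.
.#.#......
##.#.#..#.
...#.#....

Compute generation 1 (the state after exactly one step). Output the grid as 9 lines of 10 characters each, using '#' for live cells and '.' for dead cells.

Answer: .##..###..
..##.####.
..#...###.
...##.###.
.#..#.#...
##.#...#..
...##..##.
##.#......
..#.......

Derivation:
Simulating step by step:
Generation 0 (given above): 32 live cells
Generation 1: 35 live cells
(generation 1 grid is the final answer)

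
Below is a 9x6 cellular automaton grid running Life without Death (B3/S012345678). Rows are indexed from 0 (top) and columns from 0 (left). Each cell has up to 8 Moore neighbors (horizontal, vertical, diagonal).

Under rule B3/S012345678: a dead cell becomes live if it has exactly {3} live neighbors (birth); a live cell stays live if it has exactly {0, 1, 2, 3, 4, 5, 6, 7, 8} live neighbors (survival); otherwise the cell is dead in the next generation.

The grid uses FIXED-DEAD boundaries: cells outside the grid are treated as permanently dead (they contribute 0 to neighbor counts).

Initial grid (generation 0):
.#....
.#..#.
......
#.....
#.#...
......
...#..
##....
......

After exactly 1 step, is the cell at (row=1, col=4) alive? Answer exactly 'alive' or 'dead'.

Answer: alive

Derivation:
Simulating step by step:
Generation 0 (given above): 9 live cells
Generation 1: 11 live cells
.#....
.#..#.
......
##....
###...
......
...#..
##....
......

Cell (1,4) at generation 1: 1 -> alive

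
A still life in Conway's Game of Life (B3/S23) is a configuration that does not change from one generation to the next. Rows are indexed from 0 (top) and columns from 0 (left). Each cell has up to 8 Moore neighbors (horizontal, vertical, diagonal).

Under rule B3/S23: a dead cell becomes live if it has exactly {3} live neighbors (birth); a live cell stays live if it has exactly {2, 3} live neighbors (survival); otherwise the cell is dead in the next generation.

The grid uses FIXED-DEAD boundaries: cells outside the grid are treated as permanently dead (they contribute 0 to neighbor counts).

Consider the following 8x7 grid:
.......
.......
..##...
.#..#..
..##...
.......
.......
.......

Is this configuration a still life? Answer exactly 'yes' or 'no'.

Compute generation 1 and compare to generation 0 (given above):
Generation 1:
.......
.......
..##...
.#..#..
..##...
.......
.......
.......
The grids are IDENTICAL -> still life.

Answer: yes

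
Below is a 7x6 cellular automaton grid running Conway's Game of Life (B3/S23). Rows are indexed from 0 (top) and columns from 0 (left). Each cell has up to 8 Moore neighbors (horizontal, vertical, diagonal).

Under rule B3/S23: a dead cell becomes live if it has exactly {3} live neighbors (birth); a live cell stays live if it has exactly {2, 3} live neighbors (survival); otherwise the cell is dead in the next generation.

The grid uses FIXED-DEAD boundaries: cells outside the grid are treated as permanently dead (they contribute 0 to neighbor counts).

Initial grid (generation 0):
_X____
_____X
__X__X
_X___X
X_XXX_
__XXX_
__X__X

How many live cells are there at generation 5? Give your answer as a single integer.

Simulating step by step:
Generation 0 (given above): 15 live cells
Generation 1: 8 live cells
______
______
____XX
_X___X
_____X
_____X
__X_X_
Generation 2: 7 live cells
______
______
____XX
_____X
____XX
____XX
______
Generation 3: 4 live cells
______
______
____XX
______
______
____XX
______
Generation 4: 0 live cells
______
______
______
______
______
______
______
Generation 5: 0 live cells
______
______
______
______
______
______
______
Population at generation 5: 0

Answer: 0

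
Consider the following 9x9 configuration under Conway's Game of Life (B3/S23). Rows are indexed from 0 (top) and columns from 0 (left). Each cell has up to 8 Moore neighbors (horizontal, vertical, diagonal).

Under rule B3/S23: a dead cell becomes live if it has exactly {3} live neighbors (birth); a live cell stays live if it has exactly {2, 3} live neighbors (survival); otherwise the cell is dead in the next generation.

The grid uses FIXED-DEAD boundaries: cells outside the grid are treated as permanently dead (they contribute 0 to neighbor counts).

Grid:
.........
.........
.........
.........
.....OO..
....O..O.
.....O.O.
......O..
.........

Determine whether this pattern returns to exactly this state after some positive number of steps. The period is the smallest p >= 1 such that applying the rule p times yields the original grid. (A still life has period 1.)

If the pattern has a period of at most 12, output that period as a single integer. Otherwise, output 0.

Answer: 1

Derivation:
Simulating and comparing each generation to the original:
Gen 0 (original, given above): 7 live cells
Gen 1: 7 live cells, MATCHES original -> period = 1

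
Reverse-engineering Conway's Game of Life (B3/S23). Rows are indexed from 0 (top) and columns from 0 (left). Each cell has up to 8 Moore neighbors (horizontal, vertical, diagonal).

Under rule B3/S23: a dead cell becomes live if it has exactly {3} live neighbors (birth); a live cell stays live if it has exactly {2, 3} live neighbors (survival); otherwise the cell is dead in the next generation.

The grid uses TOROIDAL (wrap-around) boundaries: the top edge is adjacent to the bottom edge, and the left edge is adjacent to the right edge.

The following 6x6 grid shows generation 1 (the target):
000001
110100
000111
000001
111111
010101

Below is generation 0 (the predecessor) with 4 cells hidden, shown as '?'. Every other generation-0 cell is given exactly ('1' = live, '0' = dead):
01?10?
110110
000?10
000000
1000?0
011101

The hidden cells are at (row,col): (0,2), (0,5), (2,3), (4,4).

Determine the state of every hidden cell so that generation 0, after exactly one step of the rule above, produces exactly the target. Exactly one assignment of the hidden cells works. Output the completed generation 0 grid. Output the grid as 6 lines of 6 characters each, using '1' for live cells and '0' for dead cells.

Answer: 010101
110110
000010
000000
100010
011101

Derivation:
Hidden generation-0 cells (in order): (0,2), (0,5), (2,3), (4,4).
A hidden cell only influences target cells in its own 3x3 neighborhood. Try each of the 2^4 = 16 assignments, step the completed generation 0 forward once under B3/S23, and compare with the target:
  (0,2)=0 (0,5)=0 (2,3)=0 (4,4)=0 -> step gives (1,4)='1' but target has '0' -> reject
  (0,2)=0 (0,5)=0 (2,3)=0 (4,4)=1 -> step gives (1,4)='1' but target has '0' -> reject
  (0,2)=0 (0,5)=0 (2,3)=1 (4,4)=0 -> step gives (1,3)='0' but target has '1' -> reject
  (0,2)=0 (0,5)=0 (2,3)=1 (4,4)=1 -> step gives (1,3)='0' but target has '1' -> reject
  (0,2)=0 (0,5)=1 (2,3)=0 (4,4)=0 -> step gives (3,5)='0' but target has '1' -> reject
  (0,2)=0 (0,5)=1 (2,3)=0 (4,4)=1 -> step reproduces the target at every cell -> ACCEPT
  (0,2)=0 (0,5)=1 (2,3)=1 (4,4)=0 -> step gives (1,3)='0' but target has '1' -> reject
  (0,2)=0 (0,5)=1 (2,3)=1 (4,4)=1 -> step gives (1,3)='0' but target has '1' -> reject
  (0,2)=1 (0,5)=0 (2,3)=0 (4,4)=0 -> step gives (1,3)='0' but target has '1' -> reject
  (0,2)=1 (0,5)=0 (2,3)=0 (4,4)=1 -> step gives (1,3)='0' but target has '1' -> reject
  (0,2)=1 (0,5)=0 (2,3)=1 (4,4)=0 -> step gives (1,3)='0' but target has '1' -> reject
  (0,2)=1 (0,5)=0 (2,3)=1 (4,4)=1 -> step gives (1,3)='0' but target has '1' -> reject
  (0,2)=1 (0,5)=1 (2,3)=0 (4,4)=0 -> step gives (1,3)='0' but target has '1' -> reject
  (0,2)=1 (0,5)=1 (2,3)=0 (4,4)=1 -> step gives (1,3)='0' but target has '1' -> reject
  (0,2)=1 (0,5)=1 (2,3)=1 (4,4)=0 -> step gives (1,3)='0' but target has '1' -> reject
  (0,2)=1 (0,5)=1 (2,3)=1 (4,4)=1 -> step gives (1,3)='0' but target has '1' -> reject
Unique solution: (0,2)=dead, (0,5)=live, (2,3)=dead, (4,4)=live.
Check: live-neighbor counts of every cell in the completed generation 0:
647463
324344
222323
110223
233323
534353
Applying B3/S23 to generation 0 with these counts gives:
000001
110100
000111
000001
111111
010101
which matches the target exactly.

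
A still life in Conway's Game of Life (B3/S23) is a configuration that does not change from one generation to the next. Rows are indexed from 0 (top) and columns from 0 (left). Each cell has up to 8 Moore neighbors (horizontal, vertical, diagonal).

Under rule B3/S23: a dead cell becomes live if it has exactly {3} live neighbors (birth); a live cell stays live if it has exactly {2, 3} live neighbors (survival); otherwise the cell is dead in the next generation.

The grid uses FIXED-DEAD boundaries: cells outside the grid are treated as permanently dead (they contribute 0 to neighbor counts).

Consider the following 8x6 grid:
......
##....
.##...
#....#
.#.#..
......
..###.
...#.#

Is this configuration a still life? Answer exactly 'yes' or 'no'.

Answer: no

Derivation:
Compute generation 1 and compare to generation 0 (given above):
Generation 1:
......
###...
..#...
#.....
......
....#.
..###.
..##..
Cell (1,2) differs: gen0=0 vs gen1=1 -> NOT a still life.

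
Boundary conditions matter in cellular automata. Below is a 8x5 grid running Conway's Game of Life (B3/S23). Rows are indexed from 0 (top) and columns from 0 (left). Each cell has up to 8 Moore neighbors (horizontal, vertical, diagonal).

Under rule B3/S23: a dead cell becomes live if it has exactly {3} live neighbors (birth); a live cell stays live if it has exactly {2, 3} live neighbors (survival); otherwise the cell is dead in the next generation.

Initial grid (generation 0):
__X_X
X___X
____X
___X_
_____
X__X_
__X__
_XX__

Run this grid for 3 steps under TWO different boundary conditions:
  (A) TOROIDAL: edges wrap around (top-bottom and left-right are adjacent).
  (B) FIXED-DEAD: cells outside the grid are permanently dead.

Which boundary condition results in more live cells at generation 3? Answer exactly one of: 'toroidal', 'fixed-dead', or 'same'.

Under TOROIDAL boundary, generation 3:
XXX__
XXXXX
XXX__
_____
____X
___X_
_X_X_
XX___
Population = 17

Under FIXED-DEAD boundary, generation 3:
_____
___XX
___XX
_____
_____
__X__
_X_X_
_X_X_
Population = 9

Comparison: toroidal=17, fixed-dead=9 -> toroidal

Answer: toroidal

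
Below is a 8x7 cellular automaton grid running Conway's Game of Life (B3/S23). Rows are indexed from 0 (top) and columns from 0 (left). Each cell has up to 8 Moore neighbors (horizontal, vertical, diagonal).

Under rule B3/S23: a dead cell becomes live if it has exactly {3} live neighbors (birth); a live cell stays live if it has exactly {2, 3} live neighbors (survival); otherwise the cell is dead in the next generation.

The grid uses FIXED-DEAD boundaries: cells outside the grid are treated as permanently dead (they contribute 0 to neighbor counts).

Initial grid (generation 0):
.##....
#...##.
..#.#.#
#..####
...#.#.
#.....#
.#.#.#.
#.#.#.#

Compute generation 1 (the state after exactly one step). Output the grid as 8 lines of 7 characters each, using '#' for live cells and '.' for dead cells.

Simulating step by step:
Generation 0 (given above): 24 live cells
Generation 1: 24 live cells
(generation 1 grid is the final answer)

Answer: .#.....
..#.##.
.#....#
..#...#
...#...
..#..##
#######
.#####.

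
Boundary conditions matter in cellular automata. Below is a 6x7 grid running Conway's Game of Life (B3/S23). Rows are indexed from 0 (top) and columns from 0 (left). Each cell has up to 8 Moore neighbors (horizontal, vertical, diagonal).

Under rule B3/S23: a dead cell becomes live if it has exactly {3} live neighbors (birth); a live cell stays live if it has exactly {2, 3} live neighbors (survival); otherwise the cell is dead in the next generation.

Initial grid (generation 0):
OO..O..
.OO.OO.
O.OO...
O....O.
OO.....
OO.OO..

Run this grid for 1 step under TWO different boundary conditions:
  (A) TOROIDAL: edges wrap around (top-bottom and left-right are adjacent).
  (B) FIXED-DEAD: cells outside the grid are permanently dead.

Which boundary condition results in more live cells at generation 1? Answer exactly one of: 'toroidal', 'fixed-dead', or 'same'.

Under TOROIDAL boundary, generation 1:
......O
....OOO
O.OO.O.
O.O....
..O.O..
...OO.O
Population = 15

Under FIXED-DEAD boundary, generation 1:
OOOOOO.
....OO.
O.OO.O.
O.O....
..O.O..
OOO....
Population = 19

Comparison: toroidal=15, fixed-dead=19 -> fixed-dead

Answer: fixed-dead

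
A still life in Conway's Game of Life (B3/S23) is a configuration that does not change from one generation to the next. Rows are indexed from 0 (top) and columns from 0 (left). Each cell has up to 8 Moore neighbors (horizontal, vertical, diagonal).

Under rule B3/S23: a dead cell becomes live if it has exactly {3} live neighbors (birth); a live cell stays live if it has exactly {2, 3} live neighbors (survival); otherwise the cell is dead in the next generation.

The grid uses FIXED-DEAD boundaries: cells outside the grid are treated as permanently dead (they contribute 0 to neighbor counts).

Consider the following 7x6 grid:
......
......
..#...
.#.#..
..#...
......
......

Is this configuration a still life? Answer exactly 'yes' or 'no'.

Compute generation 1 and compare to generation 0 (given above):
Generation 1:
......
......
..#...
.#.#..
..#...
......
......
The grids are IDENTICAL -> still life.

Answer: yes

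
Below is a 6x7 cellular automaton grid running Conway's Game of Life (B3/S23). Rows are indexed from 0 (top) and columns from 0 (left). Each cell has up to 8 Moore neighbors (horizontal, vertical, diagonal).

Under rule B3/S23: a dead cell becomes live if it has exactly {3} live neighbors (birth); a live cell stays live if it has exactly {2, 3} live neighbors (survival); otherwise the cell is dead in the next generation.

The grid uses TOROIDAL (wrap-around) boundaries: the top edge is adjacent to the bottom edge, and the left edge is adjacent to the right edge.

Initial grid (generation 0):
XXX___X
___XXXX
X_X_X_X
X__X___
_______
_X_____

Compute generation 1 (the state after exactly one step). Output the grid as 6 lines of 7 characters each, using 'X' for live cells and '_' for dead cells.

Simulating step by step:
Generation 0 (given above): 15 live cells
Generation 1: 15 live cells
(generation 1 grid is the final answer)

Answer: _XXXX_X
____X__
XXX____
XX_X__X
_______
_XX____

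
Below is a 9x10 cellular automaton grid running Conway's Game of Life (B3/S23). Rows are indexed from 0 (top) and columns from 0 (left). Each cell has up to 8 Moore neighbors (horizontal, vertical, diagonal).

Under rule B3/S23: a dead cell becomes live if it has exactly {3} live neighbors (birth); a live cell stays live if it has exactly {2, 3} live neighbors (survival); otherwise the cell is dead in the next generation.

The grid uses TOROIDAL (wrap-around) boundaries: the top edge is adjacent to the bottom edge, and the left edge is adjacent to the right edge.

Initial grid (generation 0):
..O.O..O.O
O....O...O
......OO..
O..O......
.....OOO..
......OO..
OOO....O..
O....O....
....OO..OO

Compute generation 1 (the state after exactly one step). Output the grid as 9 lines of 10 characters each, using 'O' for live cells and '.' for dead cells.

Answer: ...OO.O...
O....O.O.O
O.....O..O
.....O....
.....O.O..
.O...O..O.
OO.....O..
O...OOO.O.
O..OOOO.OO

Derivation:
Simulating step by step:
Generation 0 (given above): 26 live cells
Generation 1: 31 live cells
(generation 1 grid is the final answer)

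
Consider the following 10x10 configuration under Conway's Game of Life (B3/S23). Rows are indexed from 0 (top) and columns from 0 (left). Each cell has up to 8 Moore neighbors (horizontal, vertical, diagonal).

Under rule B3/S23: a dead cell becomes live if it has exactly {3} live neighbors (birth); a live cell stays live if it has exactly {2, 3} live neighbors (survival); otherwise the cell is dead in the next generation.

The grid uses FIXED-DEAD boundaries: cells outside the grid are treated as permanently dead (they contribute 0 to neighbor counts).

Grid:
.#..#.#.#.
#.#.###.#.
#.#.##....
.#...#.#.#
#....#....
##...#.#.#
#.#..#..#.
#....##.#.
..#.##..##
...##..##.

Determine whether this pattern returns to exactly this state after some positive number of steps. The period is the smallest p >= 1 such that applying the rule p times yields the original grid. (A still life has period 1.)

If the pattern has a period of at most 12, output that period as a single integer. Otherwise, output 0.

Simulating and comparing each generation to the original:
Gen 0 (original, given above): 42 live cells
Gen 1: 36 live cells, differs from original
Gen 2: 39 live cells, differs from original
Gen 3: 36 live cells, differs from original
Gen 4: 39 live cells, differs from original
Gen 5: 28 live cells, differs from original
Gen 6: 33 live cells, differs from original
Gen 7: 31 live cells, differs from original
Gen 8: 29 live cells, differs from original
Gen 9: 31 live cells, differs from original
Gen 10: 25 live cells, differs from original
Gen 11: 30 live cells, differs from original
Gen 12: 24 live cells, differs from original
No period found within 12 steps.

Answer: 0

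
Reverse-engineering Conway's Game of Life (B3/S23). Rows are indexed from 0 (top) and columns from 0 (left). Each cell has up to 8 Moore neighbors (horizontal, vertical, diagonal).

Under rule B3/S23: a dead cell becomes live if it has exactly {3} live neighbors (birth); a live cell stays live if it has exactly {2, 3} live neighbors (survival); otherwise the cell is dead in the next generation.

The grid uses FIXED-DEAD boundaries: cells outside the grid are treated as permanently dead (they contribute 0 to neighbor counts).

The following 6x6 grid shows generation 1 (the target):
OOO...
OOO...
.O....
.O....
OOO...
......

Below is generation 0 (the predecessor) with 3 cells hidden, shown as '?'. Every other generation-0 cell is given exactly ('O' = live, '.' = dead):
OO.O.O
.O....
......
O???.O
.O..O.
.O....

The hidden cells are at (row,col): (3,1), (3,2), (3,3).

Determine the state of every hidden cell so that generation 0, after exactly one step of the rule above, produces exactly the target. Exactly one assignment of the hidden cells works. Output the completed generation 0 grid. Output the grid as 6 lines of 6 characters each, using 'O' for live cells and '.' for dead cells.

Hidden generation-0 cells (in order): (3,1), (3,2), (3,3).
A hidden cell only influences target cells in its own 3x3 neighborhood. Try each of the 2^3 = 8 assignments, step the completed generation 0 forward once under B3/S23, and compare with the target:
  (3,1)=. (3,2)=. (3,3)=. -> step gives (2,1)='.' but target has 'O' -> reject
  (3,1)=. (3,2)=. (3,3)=O -> step gives (2,1)='.' but target has 'O' -> reject
  (3,1)=. (3,2)=O (3,3)=. -> step reproduces the target at every cell -> ACCEPT
  (3,1)=. (3,2)=O (3,3)=O -> step gives (2,2)='O' but target has '.' -> reject
  (3,1)=O (3,2)=. (3,3)=. -> step gives (2,0)='O' but target has '.' -> reject
  (3,1)=O (3,2)=. (3,3)=O -> step gives (2,0)='O' but target has '.' -> reject
  (3,1)=O (3,2)=O (3,3)=. -> step gives (2,0)='O' but target has '.' -> reject
  (3,1)=O (3,2)=O (3,3)=O -> step gives (2,0)='O' but target has '.' -> reject
Unique solution: (3,1)=dead, (3,2)=live, (3,3)=dead.
Check: live-neighbor counts of every cell in the completed generation 0:
223020
323121
232111
131221
333212
212111
Applying B3/S23 to generation 0 with these counts gives:
OOO...
OOO...
.O....
.O....
OOO...
......
which matches the target exactly.

Answer: OO.O.O
.O....
......
O.O..O
.O..O.
.O....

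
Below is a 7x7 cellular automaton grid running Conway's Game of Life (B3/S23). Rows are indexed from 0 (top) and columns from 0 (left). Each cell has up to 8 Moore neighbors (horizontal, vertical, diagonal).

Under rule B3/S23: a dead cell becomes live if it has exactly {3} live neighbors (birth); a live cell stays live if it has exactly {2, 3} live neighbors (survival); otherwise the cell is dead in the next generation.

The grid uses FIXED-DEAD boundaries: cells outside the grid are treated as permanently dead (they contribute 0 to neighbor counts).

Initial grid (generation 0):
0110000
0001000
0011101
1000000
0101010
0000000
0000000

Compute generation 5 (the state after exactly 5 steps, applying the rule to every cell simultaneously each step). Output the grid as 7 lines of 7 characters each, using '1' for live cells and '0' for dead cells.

Answer: 0000000
0100111
0110001
0011010
0000000
0000000
0000000

Derivation:
Simulating step by step:
Generation 0 (given above): 11 live cells
Generation 1: 8 live cells
0010000
0100100
0011100
0100010
0000000
0000000
0000000
Generation 2: 10 live cells
0000000
0100100
0111110
0011100
0000000
0000000
0000000
Generation 3: 8 live cells
0000000
0100110
0100010
0100010
0001000
0000000
0000000
Generation 4: 9 live cells
0000000
0000110
1110011
0010100
0000000
0000000
0000000
Generation 5: 10 live cells
(generation 5 grid is the final answer)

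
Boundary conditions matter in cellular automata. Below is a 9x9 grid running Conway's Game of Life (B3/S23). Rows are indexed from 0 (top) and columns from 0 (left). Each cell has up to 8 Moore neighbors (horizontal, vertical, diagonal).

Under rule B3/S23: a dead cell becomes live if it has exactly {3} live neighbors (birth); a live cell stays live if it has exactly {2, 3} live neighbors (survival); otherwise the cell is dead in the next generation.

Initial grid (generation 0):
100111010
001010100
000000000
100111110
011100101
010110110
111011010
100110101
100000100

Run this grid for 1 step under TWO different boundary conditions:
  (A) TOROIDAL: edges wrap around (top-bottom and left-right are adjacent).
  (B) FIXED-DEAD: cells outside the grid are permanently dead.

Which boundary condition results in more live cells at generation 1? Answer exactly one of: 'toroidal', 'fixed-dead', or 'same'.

Under TOROIDAL boundary, generation 1:
010110011
000010100
000000010
110111111
010000001
000000000
000000000
001110100
110000100
Population = 25

Under FIXED-DEAD boundary, generation 1:
000111100
000010100
000000010
010111110
110000001
000000001
100000001
101110100
000001010
Population = 26

Comparison: toroidal=25, fixed-dead=26 -> fixed-dead

Answer: fixed-dead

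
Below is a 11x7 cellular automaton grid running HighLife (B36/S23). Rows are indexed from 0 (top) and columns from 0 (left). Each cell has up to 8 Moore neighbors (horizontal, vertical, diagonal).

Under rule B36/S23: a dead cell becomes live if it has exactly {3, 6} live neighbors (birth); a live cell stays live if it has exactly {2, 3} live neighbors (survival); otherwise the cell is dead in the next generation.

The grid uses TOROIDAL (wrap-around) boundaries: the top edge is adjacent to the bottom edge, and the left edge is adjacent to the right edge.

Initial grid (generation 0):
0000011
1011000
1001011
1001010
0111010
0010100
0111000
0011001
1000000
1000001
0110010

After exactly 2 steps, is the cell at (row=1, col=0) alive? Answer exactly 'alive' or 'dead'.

Simulating step by step:
Generation 0 (given above): 30 live cells
Generation 1: 33 live cells
1001111
1111001
1001010
1001111
0100011
0001100
0100100
1001000
1100000
1000001
0100010
Generation 2: 20 live cells
0001000
0000100
0000100
0111000
0010100
1011100
0010100
1010000
0100000
0000001
0100001

Cell (1,0) at generation 2: 0 -> dead

Answer: dead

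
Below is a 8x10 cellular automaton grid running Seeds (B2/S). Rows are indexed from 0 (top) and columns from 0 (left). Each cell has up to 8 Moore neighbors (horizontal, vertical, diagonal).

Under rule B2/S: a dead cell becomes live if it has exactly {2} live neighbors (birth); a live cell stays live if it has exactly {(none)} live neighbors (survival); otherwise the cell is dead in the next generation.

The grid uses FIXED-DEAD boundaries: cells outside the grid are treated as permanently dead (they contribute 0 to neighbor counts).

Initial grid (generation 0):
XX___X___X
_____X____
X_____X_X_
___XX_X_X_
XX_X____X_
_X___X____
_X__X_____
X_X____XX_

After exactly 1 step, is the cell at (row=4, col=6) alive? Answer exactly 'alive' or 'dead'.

Simulating step by step:
Generation 0 (given above): 24 live cells
Generation 1: 17 live cells
____X_X___
____X__XXX
___X_____X
__________
______X__X
___X______
___X_XXXX_
___X______

Cell (4,6) at generation 1: 1 -> alive

Answer: alive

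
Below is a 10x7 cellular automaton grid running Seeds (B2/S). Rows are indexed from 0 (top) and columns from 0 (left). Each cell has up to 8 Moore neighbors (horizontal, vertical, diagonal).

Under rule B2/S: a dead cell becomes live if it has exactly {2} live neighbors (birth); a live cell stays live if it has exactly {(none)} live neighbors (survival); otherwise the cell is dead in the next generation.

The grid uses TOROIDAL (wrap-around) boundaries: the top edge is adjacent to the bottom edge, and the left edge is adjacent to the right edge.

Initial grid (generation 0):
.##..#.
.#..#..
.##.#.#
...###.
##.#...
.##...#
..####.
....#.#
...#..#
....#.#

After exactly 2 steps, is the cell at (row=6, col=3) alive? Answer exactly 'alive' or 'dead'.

Answer: dead

Derivation:
Simulating step by step:
Generation 0 (given above): 28 live cells
Generation 1: 4 live cells
......#
......#
.......
.......
.......
.......
.......
#......
.......
.#.....
Generation 2: 6 live cells
.....#.
#....#.
.......
.......
.......
.......
.......
.......
##.....
#......

Cell (6,3) at generation 2: 0 -> dead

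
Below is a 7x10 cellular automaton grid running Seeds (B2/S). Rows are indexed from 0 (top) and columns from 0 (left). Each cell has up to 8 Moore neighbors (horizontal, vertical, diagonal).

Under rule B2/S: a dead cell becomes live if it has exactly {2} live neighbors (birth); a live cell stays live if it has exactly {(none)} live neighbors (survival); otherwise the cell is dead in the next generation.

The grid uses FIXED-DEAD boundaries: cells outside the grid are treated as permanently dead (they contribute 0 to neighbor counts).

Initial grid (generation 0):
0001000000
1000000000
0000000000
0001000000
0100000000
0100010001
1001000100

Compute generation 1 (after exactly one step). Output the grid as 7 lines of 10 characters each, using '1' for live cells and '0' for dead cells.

Simulating step by step:
Generation 0 (given above): 10 live cells
Generation 1: 11 live cells
(generation 1 grid is the final answer)

Answer: 0000000000
0000000000
0000000000
0010000000
1000100000
0000101010
0110101010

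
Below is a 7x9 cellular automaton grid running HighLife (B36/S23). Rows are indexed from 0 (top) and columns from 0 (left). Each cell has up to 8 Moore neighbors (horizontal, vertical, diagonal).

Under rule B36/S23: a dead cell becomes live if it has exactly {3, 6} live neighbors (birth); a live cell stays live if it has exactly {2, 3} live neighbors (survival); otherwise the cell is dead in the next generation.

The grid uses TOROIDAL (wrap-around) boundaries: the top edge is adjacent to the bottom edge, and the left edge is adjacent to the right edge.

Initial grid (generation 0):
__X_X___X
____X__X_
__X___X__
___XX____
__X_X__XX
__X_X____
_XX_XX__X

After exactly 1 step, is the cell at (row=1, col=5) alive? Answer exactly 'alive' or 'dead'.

Simulating step by step:
Generation 0 (given above): 20 live cells
Generation 1: 30 live cells
XXX_X__XX
_____X_X_
____XX___
__X_XX_X_
__XXXX___
X_XXX__XX
XXXXXX___

Cell (1,5) at generation 1: 1 -> alive

Answer: alive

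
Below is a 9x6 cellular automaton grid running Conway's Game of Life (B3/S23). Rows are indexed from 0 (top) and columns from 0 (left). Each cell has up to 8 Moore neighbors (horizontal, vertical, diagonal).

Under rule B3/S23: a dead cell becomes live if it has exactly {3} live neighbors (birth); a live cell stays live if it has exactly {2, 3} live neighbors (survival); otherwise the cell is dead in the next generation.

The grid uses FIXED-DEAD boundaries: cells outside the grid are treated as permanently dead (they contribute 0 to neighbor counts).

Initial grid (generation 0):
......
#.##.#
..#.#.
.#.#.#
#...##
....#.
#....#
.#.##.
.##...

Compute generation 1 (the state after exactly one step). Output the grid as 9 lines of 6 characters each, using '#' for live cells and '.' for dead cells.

Simulating step by step:
Generation 0 (given above): 20 live cells
Generation 1: 21 live cells
(generation 1 grid is the final answer)

Answer: ......
.####.
.....#
.###.#
...#.#
....#.
...#.#
##.##.
.###..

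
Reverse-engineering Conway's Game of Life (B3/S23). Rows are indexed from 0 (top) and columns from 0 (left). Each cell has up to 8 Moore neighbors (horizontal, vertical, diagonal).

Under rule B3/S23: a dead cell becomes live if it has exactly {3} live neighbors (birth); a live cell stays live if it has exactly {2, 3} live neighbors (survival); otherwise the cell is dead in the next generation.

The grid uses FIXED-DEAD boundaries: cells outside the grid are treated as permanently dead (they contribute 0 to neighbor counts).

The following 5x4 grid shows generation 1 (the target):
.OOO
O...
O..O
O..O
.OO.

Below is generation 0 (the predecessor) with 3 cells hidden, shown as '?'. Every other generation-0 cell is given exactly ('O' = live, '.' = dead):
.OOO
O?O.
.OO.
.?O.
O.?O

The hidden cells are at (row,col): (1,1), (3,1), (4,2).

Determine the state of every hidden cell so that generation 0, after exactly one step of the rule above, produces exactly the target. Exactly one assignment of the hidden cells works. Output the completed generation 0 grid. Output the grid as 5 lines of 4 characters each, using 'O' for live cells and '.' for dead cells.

Answer: .OOO
O.O.
.OO.
.OO.
O..O

Derivation:
Hidden generation-0 cells (in order): (1,1), (3,1), (4,2).
A hidden cell only influences target cells in its own 3x3 neighborhood. Try each of the 2^3 = 8 assignments, step the completed generation 0 forward once under B3/S23, and compare with the target:
  (1,1)=. (3,1)=. (4,2)=. -> step gives (2,0)='.' but target has 'O' -> reject
  (1,1)=. (3,1)=. (4,2)=O -> step gives (2,0)='.' but target has 'O' -> reject
  (1,1)=. (3,1)=O (4,2)=. -> step reproduces the target at every cell -> ACCEPT
  (1,1)=. (3,1)=O (4,2)=O -> step gives (3,3)='.' but target has 'O' -> reject
  (1,1)=O (3,1)=. (4,2)=. -> step gives (0,0)='O' but target has '.' -> reject
  (1,1)=O (3,1)=. (4,2)=O -> step gives (0,0)='O' but target has '.' -> reject
  (1,1)=O (3,1)=O (4,2)=. -> step gives (0,0)='O' but target has '.' -> reject
  (1,1)=O (3,1)=O (4,2)=O -> step gives (0,0)='O' but target has '.' -> reject
Unique solution: (1,1)=dead, (3,1)=live, (4,2)=dead.
Check: live-neighbor counts of every cell in the completed generation 0:
2332
2654
3543
3443
1331
Applying B3/S23 to generation 0 with these counts gives:
.OOO
O...
O..O
O..O
.OO.
which matches the target exactly.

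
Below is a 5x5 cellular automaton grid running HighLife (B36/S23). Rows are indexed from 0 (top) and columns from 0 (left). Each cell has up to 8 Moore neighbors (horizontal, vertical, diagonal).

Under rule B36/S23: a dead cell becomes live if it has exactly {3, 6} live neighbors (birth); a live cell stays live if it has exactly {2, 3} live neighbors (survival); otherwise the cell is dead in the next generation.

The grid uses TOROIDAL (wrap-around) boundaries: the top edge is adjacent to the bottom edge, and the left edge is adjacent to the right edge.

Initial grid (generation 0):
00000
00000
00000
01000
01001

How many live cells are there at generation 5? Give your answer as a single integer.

Answer: 0

Derivation:
Simulating step by step:
Generation 0 (given above): 3 live cells
Generation 1: 2 live cells
00000
00000
00000
10000
10000
Generation 2: 0 live cells
00000
00000
00000
00000
00000
Generation 3: 0 live cells
00000
00000
00000
00000
00000
Generation 4: 0 live cells
00000
00000
00000
00000
00000
Generation 5: 0 live cells
00000
00000
00000
00000
00000
Population at generation 5: 0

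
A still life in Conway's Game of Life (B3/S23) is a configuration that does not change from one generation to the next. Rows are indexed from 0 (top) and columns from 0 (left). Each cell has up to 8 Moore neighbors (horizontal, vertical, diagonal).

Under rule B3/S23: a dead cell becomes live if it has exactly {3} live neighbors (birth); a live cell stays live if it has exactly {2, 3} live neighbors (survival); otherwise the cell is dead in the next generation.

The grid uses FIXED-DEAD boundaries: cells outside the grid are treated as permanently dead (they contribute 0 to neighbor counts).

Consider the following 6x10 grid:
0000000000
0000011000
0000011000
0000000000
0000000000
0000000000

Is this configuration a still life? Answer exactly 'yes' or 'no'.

Answer: yes

Derivation:
Compute generation 1 and compare to generation 0 (given above):
Generation 1:
0000000000
0000011000
0000011000
0000000000
0000000000
0000000000
The grids are IDENTICAL -> still life.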